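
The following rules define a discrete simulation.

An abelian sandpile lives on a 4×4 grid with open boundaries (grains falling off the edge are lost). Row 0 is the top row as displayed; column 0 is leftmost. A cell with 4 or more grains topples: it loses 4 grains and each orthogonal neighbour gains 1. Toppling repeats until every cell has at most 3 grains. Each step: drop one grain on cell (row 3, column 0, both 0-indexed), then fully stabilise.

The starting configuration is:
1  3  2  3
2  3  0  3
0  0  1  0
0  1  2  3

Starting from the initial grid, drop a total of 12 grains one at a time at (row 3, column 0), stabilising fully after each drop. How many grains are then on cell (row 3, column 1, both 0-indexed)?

0

0) 1  3  2  3
2  3  0  3
0  0  1  0
0  1  2  3
1) 1  3  2  3
2  3  0  3
0  0  1  0
1  1  2  3
2) 1  3  2  3
2  3  0  3
0  0  1  0
2  1  2  3
3) 1  3  2  3
2  3  0  3
0  0  1  0
3  1  2  3
4) 1  3  2  3
2  3  0  3
1  0  1  0
0  2  2  3
5) 1  3  2  3
2  3  0  3
1  0  1  0
1  2  2  3
6) 1  3  2  3
2  3  0  3
1  0  1  0
2  2  2  3
7) 1  3  2  3
2  3  0  3
1  0  1  0
3  2  2  3
8) 1  3  2  3
2  3  0  3
2  0  1  0
0  3  2  3
9) 1  3  2  3
2  3  0  3
2  0  1  0
1  3  2  3
10) 1  3  2  3
2  3  0  3
2  0  1  0
2  3  2  3
11) 1  3  2  3
2  3  0  3
2  0  1  0
3  3  2  3
12) 1  3  2  3
2  3  0  3
3  1  1  0
1  0  3  3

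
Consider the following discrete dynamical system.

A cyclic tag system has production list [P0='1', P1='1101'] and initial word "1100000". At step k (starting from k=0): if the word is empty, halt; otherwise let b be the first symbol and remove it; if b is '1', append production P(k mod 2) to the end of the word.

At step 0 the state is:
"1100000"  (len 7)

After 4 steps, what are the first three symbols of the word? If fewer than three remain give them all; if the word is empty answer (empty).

[0] "1100000"  (len 7)
[1] "1000001"  (len 7)
[2] "0000011101"  (len 10)
[3] "000011101"  (len 9)
[4] "00011101"  (len 8)

000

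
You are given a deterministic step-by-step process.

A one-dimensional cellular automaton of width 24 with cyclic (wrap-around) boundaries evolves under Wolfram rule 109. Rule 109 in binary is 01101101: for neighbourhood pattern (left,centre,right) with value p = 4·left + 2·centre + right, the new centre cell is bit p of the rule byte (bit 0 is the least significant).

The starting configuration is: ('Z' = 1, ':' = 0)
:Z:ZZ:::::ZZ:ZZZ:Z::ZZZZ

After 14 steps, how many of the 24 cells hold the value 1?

12

t=0: :Z:ZZ:::::ZZ:ZZZ:Z::ZZZZ
t=1: ZZZZZ:ZZZ:ZZZZ:ZZZ::Z::Z
t=2: ::::ZZZ:ZZZ::ZZZ:Z::Z::Z
t=3: :ZZ:Z:ZZZ:Z::Z:ZZZ::Z::Z
t=4: ZZZZZZZ:ZZZ::ZZZ:Z::Z::Z
t=5: ::::::ZZZ:Z::Z:ZZZ::Z::Z
t=6: :ZZZZ:Z:ZZZ::ZZZ:Z::Z::Z
t=7: ZZ::ZZZZZ:Z::Z:ZZZ::Z::Z
t=8: :Z::Z:::ZZZ::ZZZ:Z::Z::Z
t=9: ZZ::Z:Z:Z:Z::Z:ZZZ::Z::Z
t=10: :Z::ZZZZZZZ::ZZZ:Z::Z::Z
t=11: ZZ::Z:::::Z::Z:ZZZ::Z::Z
t=12: :Z::Z:ZZZ:Z::ZZZ:Z::Z::Z
t=13: ZZ::ZZZ:ZZZ::Z:ZZZ::Z::Z
t=14: :Z::Z:ZZZ:Z::ZZZ:Z::Z::Z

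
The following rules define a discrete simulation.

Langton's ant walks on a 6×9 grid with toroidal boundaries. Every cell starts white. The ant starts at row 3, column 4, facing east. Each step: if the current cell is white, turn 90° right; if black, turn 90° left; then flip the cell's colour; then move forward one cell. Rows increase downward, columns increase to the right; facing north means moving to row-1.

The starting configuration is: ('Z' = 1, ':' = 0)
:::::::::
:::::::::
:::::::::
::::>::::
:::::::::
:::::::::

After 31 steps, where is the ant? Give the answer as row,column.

1,3

gen 0: :::::::::
:::::::::
:::::::::
::::>::::
:::::::::
:::::::::
gen 1: :::::::::
:::::::::
:::::::::
::::Z::::
::::v::::
:::::::::
gen 2: :::::::::
:::::::::
:::::::::
::::Z::::
:::<Z::::
:::::::::
gen 3: :::::::::
:::::::::
:::::::::
:::^Z::::
:::ZZ::::
:::::::::
gen 4: :::::::::
:::::::::
:::::::::
:::Z>::::
:::ZZ::::
:::::::::
gen 5: :::::::::
:::::::::
::::^::::
:::Z:::::
:::ZZ::::
:::::::::
gen 6: :::::::::
:::::::::
::::Z>:::
:::Z:::::
:::ZZ::::
:::::::::
gen 7: :::::::::
:::::::::
::::ZZ:::
:::Z:v:::
:::ZZ::::
:::::::::
gen 8: :::::::::
:::::::::
::::ZZ:::
:::Z<Z:::
:::ZZ::::
:::::::::
gen 9: :::::::::
:::::::::
::::^Z:::
:::ZZZ:::
:::ZZ::::
:::::::::
gen 10: :::::::::
:::::::::
:::<:Z:::
:::ZZZ:::
:::ZZ::::
:::::::::
gen 11: :::::::::
:::^:::::
:::Z:Z:::
:::ZZZ:::
:::ZZ::::
:::::::::
gen 12: :::::::::
:::Z>::::
:::Z:Z:::
:::ZZZ:::
:::ZZ::::
:::::::::
gen 13: :::::::::
:::ZZ::::
:::ZvZ:::
:::ZZZ:::
:::ZZ::::
:::::::::
gen 14: :::::::::
:::ZZ::::
:::<ZZ:::
:::ZZZ:::
:::ZZ::::
:::::::::
gen 15: :::::::::
:::ZZ::::
::::ZZ:::
:::vZZ:::
:::ZZ::::
:::::::::
gen 16: :::::::::
:::ZZ::::
::::ZZ:::
::::>Z:::
:::ZZ::::
:::::::::
gen 17: :::::::::
:::ZZ::::
::::^Z:::
:::::Z:::
:::ZZ::::
:::::::::
gen 18: :::::::::
:::ZZ::::
:::<:Z:::
:::::Z:::
:::ZZ::::
:::::::::
gen 19: :::::::::
:::^Z::::
:::Z:Z:::
:::::Z:::
:::ZZ::::
:::::::::
gen 20: :::::::::
::<:Z::::
:::Z:Z:::
:::::Z:::
:::ZZ::::
:::::::::
gen 21: ::^::::::
::Z:Z::::
:::Z:Z:::
:::::Z:::
:::ZZ::::
:::::::::
gen 22: ::Z>:::::
::Z:Z::::
:::Z:Z:::
:::::Z:::
:::ZZ::::
:::::::::
gen 23: ::ZZ:::::
::ZvZ::::
:::Z:Z:::
:::::Z:::
:::ZZ::::
:::::::::
gen 24: ::ZZ:::::
::<ZZ::::
:::Z:Z:::
:::::Z:::
:::ZZ::::
:::::::::
gen 25: ::ZZ:::::
:::ZZ::::
::vZ:Z:::
:::::Z:::
:::ZZ::::
:::::::::
gen 26: ::ZZ:::::
:::ZZ::::
:<ZZ:Z:::
:::::Z:::
:::ZZ::::
:::::::::
gen 27: ::ZZ:::::
:^:ZZ::::
:ZZZ:Z:::
:::::Z:::
:::ZZ::::
:::::::::
gen 28: ::ZZ:::::
:Z>ZZ::::
:ZZZ:Z:::
:::::Z:::
:::ZZ::::
:::::::::
gen 29: ::ZZ:::::
:ZZZZ::::
:ZvZ:Z:::
:::::Z:::
:::ZZ::::
:::::::::
gen 30: ::ZZ:::::
:ZZZZ::::
:Z:>:Z:::
:::::Z:::
:::ZZ::::
:::::::::
gen 31: ::ZZ:::::
:ZZ^Z::::
:Z:::Z:::
:::::Z:::
:::ZZ::::
:::::::::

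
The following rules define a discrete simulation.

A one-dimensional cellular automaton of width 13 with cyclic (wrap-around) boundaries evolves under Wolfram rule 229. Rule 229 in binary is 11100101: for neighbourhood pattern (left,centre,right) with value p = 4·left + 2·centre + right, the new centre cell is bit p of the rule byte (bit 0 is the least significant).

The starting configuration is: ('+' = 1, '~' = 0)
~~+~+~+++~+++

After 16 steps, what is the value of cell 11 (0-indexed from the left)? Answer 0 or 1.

1

k=0  ~~+~+~+++~+++
k=1  ~~++++~+++~++
k=2  ~~~++++~+++~+
k=3  ~+~~++++~++++
k=4  ++~~~++++~+++
k=5  ++~+~~++++~++
k=6  ++++~~~++++~+
k=7  ++++~+~~++++~
k=8  ~+++++~~~++++
k=9  +~++++~+~~+++
k=10  ++~+++++~~~++
k=11  +++~++++~+~~+
k=12  ++++~+++++~~~
k=13  ~++++~++++~+~
k=14  ~~++++~+++++~
k=15  +~~++++~++++~
k=16  +~~~++++~++++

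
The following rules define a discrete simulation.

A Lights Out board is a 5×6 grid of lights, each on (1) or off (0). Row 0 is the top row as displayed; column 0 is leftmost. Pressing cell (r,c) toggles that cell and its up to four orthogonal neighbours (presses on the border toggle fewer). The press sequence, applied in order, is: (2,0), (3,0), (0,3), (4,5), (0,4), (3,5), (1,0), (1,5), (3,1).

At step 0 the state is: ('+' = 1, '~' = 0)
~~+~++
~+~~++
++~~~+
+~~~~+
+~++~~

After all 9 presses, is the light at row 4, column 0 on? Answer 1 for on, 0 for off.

gen 0: ~~+~++
~+~~++
++~~~+
+~~~~+
+~++~~
gen 1: ~~+~++
++~~++
~~~~~+
~~~~~+
+~++~~
gen 2: ~~+~++
++~~++
+~~~~+
++~~~+
~~++~~
gen 3: ~~~+~+
++~+++
+~~~~+
++~~~+
~~++~~
gen 4: ~~~+~+
++~+++
+~~~~+
++~~~~
~~++++
gen 5: ~~~~+~
++~+~+
+~~~~+
++~~~~
~~++++
gen 6: ~~~~+~
++~+~+
+~~~~~
++~~++
~~+++~
gen 7: +~~~+~
~~~+~+
~~~~~~
++~~++
~~+++~
gen 8: +~~~++
~~~++~
~~~~~+
++~~++
~~+++~
gen 9: +~~~++
~~~++~
~+~~~+
~~+~++
~++++~

0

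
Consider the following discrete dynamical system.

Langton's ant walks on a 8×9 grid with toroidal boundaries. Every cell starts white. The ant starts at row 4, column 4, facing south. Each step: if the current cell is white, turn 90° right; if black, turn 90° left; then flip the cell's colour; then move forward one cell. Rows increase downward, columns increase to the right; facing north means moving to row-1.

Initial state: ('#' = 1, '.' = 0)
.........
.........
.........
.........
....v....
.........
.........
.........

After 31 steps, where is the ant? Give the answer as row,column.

3,6

k=0  .........
.........
.........
.........
....v....
.........
.........
.........
k=1  .........
.........
.........
.........
...<#....
.........
.........
.........
k=2  .........
.........
.........
...^.....
...##....
.........
.........
.........
k=3  .........
.........
.........
...#>....
...##....
.........
.........
.........
k=4  .........
.........
.........
...##....
...#v....
.........
.........
.........
k=5  .........
.........
.........
...##....
...#.>...
.........
.........
.........
k=6  .........
.........
.........
...##....
...#.#...
.....v...
.........
.........
k=7  .........
.........
.........
...##....
...#.#...
....<#...
.........
.........
k=8  .........
.........
.........
...##....
...#^#...
....##...
.........
.........
k=9  .........
.........
.........
...##....
...##>...
....##...
.........
.........
k=10  .........
.........
.........
...##^...
...##....
....##...
.........
.........
k=11  .........
.........
.........
...###>..
...##....
....##...
.........
.........
k=12  .........
.........
.........
...####..
...##.v..
....##...
.........
.........
k=13  .........
.........
.........
...####..
...##<#..
....##...
.........
.........
k=14  .........
.........
.........
...##^#..
...####..
....##...
.........
.........
k=15  .........
.........
.........
...#<.#..
...####..
....##...
.........
.........
k=16  .........
.........
.........
...#..#..
...#v##..
....##...
.........
.........
k=17  .........
.........
.........
...#..#..
...#.>#..
....##...
.........
.........
k=18  .........
.........
.........
...#.^#..
...#..#..
....##...
.........
.........
k=19  .........
.........
.........
...#.#>..
...#..#..
....##...
.........
.........
k=20  .........
.........
......^..
...#.#...
...#..#..
....##...
.........
.........
k=21  .........
.........
......#>.
...#.#...
...#..#..
....##...
.........
.........
k=22  .........
.........
......##.
...#.#.v.
...#..#..
....##...
.........
.........
k=23  .........
.........
......##.
...#.#<#.
...#..#..
....##...
.........
.........
k=24  .........
.........
......^#.
...#.###.
...#..#..
....##...
.........
.........
k=25  .........
.........
.....<.#.
...#.###.
...#..#..
....##...
.........
.........
k=26  .........
.....^...
.....#.#.
...#.###.
...#..#..
....##...
.........
.........
k=27  .........
.....#>..
.....#.#.
...#.###.
...#..#..
....##...
.........
.........
k=28  .........
.....##..
.....#v#.
...#.###.
...#..#..
....##...
.........
.........
k=29  .........
.....##..
.....<##.
...#.###.
...#..#..
....##...
.........
.........
k=30  .........
.....##..
......##.
...#.v##.
...#..#..
....##...
.........
.........
k=31  .........
.....##..
......##.
...#..>#.
...#..#..
....##...
.........
.........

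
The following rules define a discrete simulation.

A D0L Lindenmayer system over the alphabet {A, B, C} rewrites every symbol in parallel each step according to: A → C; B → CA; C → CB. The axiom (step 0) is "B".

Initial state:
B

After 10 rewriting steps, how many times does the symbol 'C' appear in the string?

k=0  B
k=1  CA
k=2  CBC
k=3  CBCACB
k=4  CBCACBCCBCA
k=5  CBCACBCCBCACBCBCACBC
k=6  CBCACBCCBCACBCBCACBCCBCACBCACBCCBCACB
k=7  CBCACBCCBCACBCBCACBCCBCACBCACBCCBCACBCBCACBCCBCACBCCBCACBCBCACBCCBCA
k=8  CBCACBCCBCACBCBCACBCCBCACBCACBCCBCACBCBCACBCCBCACBCCBCACBC…ACBCACBCCBCACBCBCACBCCBCACBCBCACBCCBCACBCACBCCBCACBCBCACBC  (len 125)
k=9  CBCACBCCBCACBCBCACBCCBCACBCACBCCBCACBCBCACBCCBCACBCCBCACBC…ACBCACBCCBCACBCBCACBCCBCACBCCBCACBCBCACBCCBCACBCACBCCBCACB  (len 230)
k=10  CBCACBCCBCACBCBCACBCCBCACBCACBCCBCACBCBCACBCCBCACBCCBCACBC…ACBCBCACBCCBCACBCACBCCBCACBCBCACBCCBCACBCCBCACBCBCACBCCBCA  (len 423)

230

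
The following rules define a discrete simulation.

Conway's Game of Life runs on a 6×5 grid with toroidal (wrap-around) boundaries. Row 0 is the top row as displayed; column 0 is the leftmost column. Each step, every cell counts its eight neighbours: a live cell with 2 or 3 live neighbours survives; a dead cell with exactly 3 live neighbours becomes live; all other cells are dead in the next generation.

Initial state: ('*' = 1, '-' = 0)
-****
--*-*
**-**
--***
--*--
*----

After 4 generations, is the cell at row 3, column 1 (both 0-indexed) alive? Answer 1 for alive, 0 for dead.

step 0: -****
--*-*
**-**
--***
--*--
*----
step 1: -**-*
-----
-*---
-----
-**-*
*---*
step 2: -*-**
***--
-----
***--
-*-**
----*
step 3: -*-**
*****
-----
*****
-*-**
-----
step 4: -*---
-*---
-----
-*---
-*---
-----

1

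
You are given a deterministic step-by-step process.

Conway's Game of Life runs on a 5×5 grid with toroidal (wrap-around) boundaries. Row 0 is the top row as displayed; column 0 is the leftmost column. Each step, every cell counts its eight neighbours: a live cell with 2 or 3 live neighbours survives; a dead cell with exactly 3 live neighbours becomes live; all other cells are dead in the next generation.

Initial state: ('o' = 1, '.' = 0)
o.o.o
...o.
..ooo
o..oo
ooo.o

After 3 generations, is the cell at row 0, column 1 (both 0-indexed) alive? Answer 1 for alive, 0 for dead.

1

step 0: o.o.o
...o.
..ooo
o..oo
ooo.o
step 1: ..o..
oo...
o.o..
.....
..o..
step 2: ..o..
o.o..
o....
.o...
.....
step 3: .o...
.....
o....
.....
.....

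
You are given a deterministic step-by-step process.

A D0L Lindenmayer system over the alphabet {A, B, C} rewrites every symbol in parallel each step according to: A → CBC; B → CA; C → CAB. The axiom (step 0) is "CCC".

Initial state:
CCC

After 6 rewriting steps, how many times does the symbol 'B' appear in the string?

[0] CCC
[1] CABCABCAB
[2] CABCBCCACABCBCCACABCBCCA
[3] CABCBCCACABCACABCABCBCCABCBCCACABCACABCABCBCCABCBCCACABCACABCABCBC
[4] CABCBCCACABCACABCABCBCCABCBCCACABCBCCABCBCCACABCBCCACABCAC…BCBCCACABCACABCABCBCCABCBCCACABCBCCABCBCCACABCBCCACABCACAB  (len 180)
[5] CABCBCCACABCACABCABCBCCABCBCCACABCBCCABCBCCACABCBCCACABCAC…CABCACABCABCBCCABCBCCACABCACABCABCBCCABCBCCACABCBCCABCBCCA  (len 492)
[6] CABCBCCACABCACABCABCBCCABCBCCACABCBCCABCBCCACABCBCCACABCAC…BCBCCACABCACABCABCBCCABCBCCACABCACABCABCBCCACABCACABCABCBC  (len 1344)

360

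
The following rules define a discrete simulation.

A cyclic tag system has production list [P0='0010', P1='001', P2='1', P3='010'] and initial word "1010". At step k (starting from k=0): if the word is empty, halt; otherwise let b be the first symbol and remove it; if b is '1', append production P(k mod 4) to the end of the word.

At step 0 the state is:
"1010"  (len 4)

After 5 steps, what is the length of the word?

4

t=0: "1010"  (len 4)
t=1: "0100010"  (len 7)
t=2: "100010"  (len 6)
t=3: "000101"  (len 6)
t=4: "00101"  (len 5)
t=5: "0101"  (len 4)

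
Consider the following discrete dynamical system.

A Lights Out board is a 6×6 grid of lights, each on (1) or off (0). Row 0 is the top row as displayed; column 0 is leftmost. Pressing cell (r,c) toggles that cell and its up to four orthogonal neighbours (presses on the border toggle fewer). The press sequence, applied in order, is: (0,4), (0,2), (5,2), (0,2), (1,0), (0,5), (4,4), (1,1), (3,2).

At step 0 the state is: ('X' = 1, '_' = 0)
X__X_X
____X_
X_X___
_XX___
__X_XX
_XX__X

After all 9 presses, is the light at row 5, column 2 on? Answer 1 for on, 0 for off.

gen 0: X__X_X
____X_
X_X___
_XX___
__X_XX
_XX__X
gen 1: X___X_
______
X_X___
_XX___
__X_XX
_XX__X
gen 2: XXXXX_
__X___
X_X___
_XX___
__X_XX
_XX__X
gen 3: XXXXX_
__X___
X_X___
_XX___
____XX
___X_X
gen 4: X___X_
______
X_X___
_XX___
____XX
___X_X
gen 5: ____X_
XX____
__X___
_XX___
____XX
___X_X
gen 6: _____X
XX___X
__X___
_XX___
____XX
___X_X
gen 7: _____X
XX___X
__X___
_XX_X_
___X__
___XXX
gen 8: _X___X
__X__X
_XX___
_XX_X_
___X__
___XXX
gen 9: _X___X
__X__X
_X____
___XX_
__XX__
___XXX

0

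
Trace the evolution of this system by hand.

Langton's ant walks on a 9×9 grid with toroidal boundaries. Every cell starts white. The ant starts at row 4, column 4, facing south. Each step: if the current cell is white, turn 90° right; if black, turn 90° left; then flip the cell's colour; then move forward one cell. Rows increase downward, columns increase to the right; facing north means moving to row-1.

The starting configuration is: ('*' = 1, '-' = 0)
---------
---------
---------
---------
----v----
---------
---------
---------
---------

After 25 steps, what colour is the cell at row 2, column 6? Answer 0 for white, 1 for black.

t=0: ---------
---------
---------
---------
----v----
---------
---------
---------
---------
t=1: ---------
---------
---------
---------
---<*----
---------
---------
---------
---------
t=2: ---------
---------
---------
---^-----
---**----
---------
---------
---------
---------
t=3: ---------
---------
---------
---*>----
---**----
---------
---------
---------
---------
t=4: ---------
---------
---------
---**----
---*v----
---------
---------
---------
---------
t=5: ---------
---------
---------
---**----
---*->---
---------
---------
---------
---------
t=6: ---------
---------
---------
---**----
---*-*---
-----v---
---------
---------
---------
t=7: ---------
---------
---------
---**----
---*-*---
----<*---
---------
---------
---------
t=8: ---------
---------
---------
---**----
---*^*---
----**---
---------
---------
---------
t=9: ---------
---------
---------
---**----
---**>---
----**---
---------
---------
---------
t=10: ---------
---------
---------
---**^---
---**----
----**---
---------
---------
---------
t=11: ---------
---------
---------
---***>--
---**----
----**---
---------
---------
---------
t=12: ---------
---------
---------
---****--
---**-v--
----**---
---------
---------
---------
t=13: ---------
---------
---------
---****--
---**<*--
----**---
---------
---------
---------
t=14: ---------
---------
---------
---**^*--
---****--
----**---
---------
---------
---------
t=15: ---------
---------
---------
---*<-*--
---****--
----**---
---------
---------
---------
t=16: ---------
---------
---------
---*--*--
---*v**--
----**---
---------
---------
---------
t=17: ---------
---------
---------
---*--*--
---*->*--
----**---
---------
---------
---------
t=18: ---------
---------
---------
---*-^*--
---*--*--
----**---
---------
---------
---------
t=19: ---------
---------
---------
---*-*>--
---*--*--
----**---
---------
---------
---------
t=20: ---------
---------
------^--
---*-*---
---*--*--
----**---
---------
---------
---------
t=21: ---------
---------
------*>-
---*-*---
---*--*--
----**---
---------
---------
---------
t=22: ---------
---------
------**-
---*-*-v-
---*--*--
----**---
---------
---------
---------
t=23: ---------
---------
------**-
---*-*<*-
---*--*--
----**---
---------
---------
---------
t=24: ---------
---------
------^*-
---*-***-
---*--*--
----**---
---------
---------
---------
t=25: ---------
---------
-----<-*-
---*-***-
---*--*--
----**---
---------
---------
---------

0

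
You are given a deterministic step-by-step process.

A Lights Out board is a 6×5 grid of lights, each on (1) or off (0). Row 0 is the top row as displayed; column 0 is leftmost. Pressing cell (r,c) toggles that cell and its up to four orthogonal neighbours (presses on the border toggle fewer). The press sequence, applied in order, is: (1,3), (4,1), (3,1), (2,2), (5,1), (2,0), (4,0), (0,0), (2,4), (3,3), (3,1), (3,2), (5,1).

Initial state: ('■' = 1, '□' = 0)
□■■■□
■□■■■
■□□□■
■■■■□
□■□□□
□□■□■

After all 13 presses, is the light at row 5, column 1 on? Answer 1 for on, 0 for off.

1

gen 0: □■■■□
■□■■■
■□□□■
■■■■□
□■□□□
□□■□■
gen 1: □■■□□
■□□□□
■□□■■
■■■■□
□■□□□
□□■□■
gen 2: □■■□□
■□□□□
■□□■■
■□■■□
■□■□□
□■■□■
gen 3: □■■□□
■□□□□
■■□■■
□■□■□
■■■□□
□■■□■
gen 4: □■■□□
■□■□□
■□■□■
□■■■□
■■■□□
□■■□■
gen 5: □■■□□
■□■□□
■□■□■
□■■■□
■□■□□
■□□□■
gen 6: □■■□□
□□■□□
□■■□■
■■■■□
■□■□□
■□□□■
gen 7: □■■□□
□□■□□
□■■□■
□■■■□
□■■□□
□□□□■
gen 8: ■□■□□
■□■□□
□■■□■
□■■■□
□■■□□
□□□□■
gen 9: ■□■□□
■□■□■
□■■■□
□■■■■
□■■□□
□□□□■
gen 10: ■□■□□
■□■□■
□■■□□
□■□□□
□■■■□
□□□□■
gen 11: ■□■□□
■□■□■
□□■□□
■□■□□
□□■■□
□□□□■
gen 12: ■□■□□
■□■□■
□□□□□
■■□■□
□□□■□
□□□□■
gen 13: ■□■□□
■□■□■
□□□□□
■■□■□
□■□■□
■■■□■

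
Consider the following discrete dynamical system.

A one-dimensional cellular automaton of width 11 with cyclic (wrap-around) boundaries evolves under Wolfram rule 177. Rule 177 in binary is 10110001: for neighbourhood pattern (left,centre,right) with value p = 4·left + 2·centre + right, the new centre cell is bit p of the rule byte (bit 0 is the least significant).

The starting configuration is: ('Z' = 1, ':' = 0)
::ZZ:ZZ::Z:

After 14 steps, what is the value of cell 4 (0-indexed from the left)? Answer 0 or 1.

t=0: ::ZZ:ZZ::Z:
t=1: Z:::Z::Z::Z
t=2: :ZZ::Z::Z::
t=3: :::Z::Z::ZZ
t=4: ZZ::Z::Z:::
t=5: ::Z::Z::ZZ:
t=6: Z::Z::Z:::Z
t=7: :Z::Z::ZZ::
t=8: ::Z::Z:::ZZ
t=9: Z::Z::ZZ:::
t=10: :Z::Z:::ZZ:
t=11: ::Z::ZZ:::Z
t=12: Z::Z:::ZZ::
t=13: :Z::ZZ:::Z:
t=14: ::Z:::ZZ::Z

0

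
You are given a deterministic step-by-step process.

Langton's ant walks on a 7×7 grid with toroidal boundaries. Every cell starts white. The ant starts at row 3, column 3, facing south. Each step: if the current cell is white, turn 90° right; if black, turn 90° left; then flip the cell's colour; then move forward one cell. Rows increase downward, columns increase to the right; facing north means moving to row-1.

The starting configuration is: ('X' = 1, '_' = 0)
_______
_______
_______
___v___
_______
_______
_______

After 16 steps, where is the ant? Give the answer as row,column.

0) _______
_______
_______
___v___
_______
_______
_______
1) _______
_______
_______
__<X___
_______
_______
_______
2) _______
_______
__^____
__XX___
_______
_______
_______
3) _______
_______
__X>___
__XX___
_______
_______
_______
4) _______
_______
__XX___
__Xv___
_______
_______
_______
5) _______
_______
__XX___
__X_>__
_______
_______
_______
6) _______
_______
__XX___
__X_X__
____v__
_______
_______
7) _______
_______
__XX___
__X_X__
___<X__
_______
_______
8) _______
_______
__XX___
__X^X__
___XX__
_______
_______
9) _______
_______
__XX___
__XX>__
___XX__
_______
_______
10) _______
_______
__XX^__
__XX___
___XX__
_______
_______
11) _______
_______
__XXX>_
__XX___
___XX__
_______
_______
12) _______
_______
__XXXX_
__XX_v_
___XX__
_______
_______
13) _______
_______
__XXXX_
__XX<X_
___XX__
_______
_______
14) _______
_______
__XX^X_
__XXXX_
___XX__
_______
_______
15) _______
_______
__X<_X_
__XXXX_
___XX__
_______
_______
16) _______
_______
__X__X_
__XvXX_
___XX__
_______
_______

3,3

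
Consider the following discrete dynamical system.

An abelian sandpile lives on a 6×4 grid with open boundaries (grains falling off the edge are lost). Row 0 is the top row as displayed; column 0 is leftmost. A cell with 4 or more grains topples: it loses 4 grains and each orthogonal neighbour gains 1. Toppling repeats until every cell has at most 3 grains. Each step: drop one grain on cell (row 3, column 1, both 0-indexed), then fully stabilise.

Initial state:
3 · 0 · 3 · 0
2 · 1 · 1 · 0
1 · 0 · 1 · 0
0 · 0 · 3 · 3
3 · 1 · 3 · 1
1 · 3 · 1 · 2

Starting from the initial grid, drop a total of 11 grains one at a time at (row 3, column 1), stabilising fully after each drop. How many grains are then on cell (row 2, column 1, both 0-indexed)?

3

gen 0: 3 · 0 · 3 · 0
2 · 1 · 1 · 0
1 · 0 · 1 · 0
0 · 0 · 3 · 3
3 · 1 · 3 · 1
1 · 3 · 1 · 2
gen 1: 3 · 0 · 3 · 0
2 · 1 · 1 · 0
1 · 0 · 1 · 0
0 · 1 · 3 · 3
3 · 1 · 3 · 1
1 · 3 · 1 · 2
gen 2: 3 · 0 · 3 · 0
2 · 1 · 1 · 0
1 · 0 · 1 · 0
0 · 2 · 3 · 3
3 · 1 · 3 · 1
1 · 3 · 1 · 2
gen 3: 3 · 0 · 3 · 0
2 · 1 · 1 · 0
1 · 0 · 1 · 0
0 · 3 · 3 · 3
3 · 1 · 3 · 1
1 · 3 · 1 · 2
gen 4: 3 · 0 · 3 · 0
2 · 1 · 1 · 0
1 · 1 · 2 · 1
1 · 1 · 2 · 0
3 · 3 · 0 · 3
1 · 3 · 2 · 2
gen 5: 3 · 0 · 3 · 0
2 · 1 · 1 · 0
1 · 1 · 2 · 1
1 · 2 · 2 · 0
3 · 3 · 0 · 3
1 · 3 · 2 · 2
gen 6: 3 · 0 · 3 · 0
2 · 1 · 1 · 0
1 · 1 · 2 · 1
1 · 3 · 2 · 0
3 · 3 · 0 · 3
1 · 3 · 2 · 2
gen 7: 3 · 0 · 3 · 0
2 · 1 · 1 · 0
1 · 2 · 2 · 1
3 · 1 · 3 · 0
0 · 2 · 1 · 3
3 · 0 · 3 · 2
gen 8: 3 · 0 · 3 · 0
2 · 1 · 1 · 0
1 · 2 · 2 · 1
3 · 2 · 3 · 0
0 · 2 · 1 · 3
3 · 0 · 3 · 2
gen 9: 3 · 0 · 3 · 0
2 · 1 · 1 · 0
1 · 2 · 2 · 1
3 · 3 · 3 · 0
0 · 2 · 1 · 3
3 · 0 · 3 · 2
gen 10: 3 · 0 · 3 · 0
2 · 1 · 1 · 0
2 · 3 · 3 · 1
0 · 2 · 0 · 1
1 · 3 · 2 · 3
3 · 0 · 3 · 2
gen 11: 3 · 0 · 3 · 0
2 · 1 · 1 · 0
2 · 3 · 3 · 1
0 · 3 · 0 · 1
1 · 3 · 2 · 3
3 · 0 · 3 · 2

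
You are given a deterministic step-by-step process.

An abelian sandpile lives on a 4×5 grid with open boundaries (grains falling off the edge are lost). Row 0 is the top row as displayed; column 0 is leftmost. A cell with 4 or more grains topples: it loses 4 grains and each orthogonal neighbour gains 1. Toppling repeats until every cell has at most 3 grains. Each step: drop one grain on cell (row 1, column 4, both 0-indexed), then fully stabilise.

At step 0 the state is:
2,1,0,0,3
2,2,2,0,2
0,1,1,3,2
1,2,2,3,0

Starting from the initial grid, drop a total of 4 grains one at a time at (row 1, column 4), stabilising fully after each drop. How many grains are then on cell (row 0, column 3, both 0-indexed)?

t=0: 2,1,0,0,3
2,2,2,0,2
0,1,1,3,2
1,2,2,3,0
t=1: 2,1,0,0,3
2,2,2,0,3
0,1,1,3,2
1,2,2,3,0
t=2: 2,1,0,1,0
2,2,2,1,1
0,1,1,3,3
1,2,2,3,0
t=3: 2,1,0,1,0
2,2,2,1,2
0,1,1,3,3
1,2,2,3,0
t=4: 2,1,0,1,0
2,2,2,1,3
0,1,1,3,3
1,2,2,3,0

1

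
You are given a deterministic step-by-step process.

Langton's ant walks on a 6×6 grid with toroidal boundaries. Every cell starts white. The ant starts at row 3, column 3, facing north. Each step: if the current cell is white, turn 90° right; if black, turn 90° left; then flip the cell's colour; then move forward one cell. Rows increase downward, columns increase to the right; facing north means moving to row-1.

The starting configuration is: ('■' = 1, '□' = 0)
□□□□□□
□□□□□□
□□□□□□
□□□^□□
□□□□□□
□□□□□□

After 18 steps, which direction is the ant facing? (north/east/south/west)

south

[0] □□□□□□
□□□□□□
□□□□□□
□□□^□□
□□□□□□
□□□□□□
[1] □□□□□□
□□□□□□
□□□□□□
□□□■>□
□□□□□□
□□□□□□
[2] □□□□□□
□□□□□□
□□□□□□
□□□■■□
□□□□v□
□□□□□□
[3] □□□□□□
□□□□□□
□□□□□□
□□□■■□
□□□<■□
□□□□□□
[4] □□□□□□
□□□□□□
□□□□□□
□□□^■□
□□□■■□
□□□□□□
[5] □□□□□□
□□□□□□
□□□□□□
□□<□■□
□□□■■□
□□□□□□
[6] □□□□□□
□□□□□□
□□^□□□
□□■□■□
□□□■■□
□□□□□□
[7] □□□□□□
□□□□□□
□□■>□□
□□■□■□
□□□■■□
□□□□□□
[8] □□□□□□
□□□□□□
□□■■□□
□□■v■□
□□□■■□
□□□□□□
[9] □□□□□□
□□□□□□
□□■■□□
□□<■■□
□□□■■□
□□□□□□
[10] □□□□□□
□□□□□□
□□■■□□
□□□■■□
□□v■■□
□□□□□□
[11] □□□□□□
□□□□□□
□□■■□□
□□□■■□
□<■■■□
□□□□□□
[12] □□□□□□
□□□□□□
□□■■□□
□^□■■□
□■■■■□
□□□□□□
[13] □□□□□□
□□□□□□
□□■■□□
□■>■■□
□■■■■□
□□□□□□
[14] □□□□□□
□□□□□□
□□■■□□
□■■■■□
□■v■■□
□□□□□□
[15] □□□□□□
□□□□□□
□□■■□□
□■■■■□
□■□>■□
□□□□□□
[16] □□□□□□
□□□□□□
□□■■□□
□■■^■□
□■□□■□
□□□□□□
[17] □□□□□□
□□□□□□
□□■■□□
□■<□■□
□■□□■□
□□□□□□
[18] □□□□□□
□□□□□□
□□■■□□
□■□□■□
□■v□■□
□□□□□□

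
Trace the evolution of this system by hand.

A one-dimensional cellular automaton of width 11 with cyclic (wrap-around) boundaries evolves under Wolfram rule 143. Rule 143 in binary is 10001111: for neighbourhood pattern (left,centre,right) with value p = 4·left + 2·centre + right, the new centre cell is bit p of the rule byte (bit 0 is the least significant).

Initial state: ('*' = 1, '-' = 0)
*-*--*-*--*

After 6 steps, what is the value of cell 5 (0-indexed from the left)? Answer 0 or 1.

1

k=0  *-*--*-*--*
k=1  --*-**-*-**
k=2  -**-*--*-*-
k=3  **--*-**-*-
k=4  *--**-*--*-
k=5  *-**--*-**-
k=6  *-*--**-*--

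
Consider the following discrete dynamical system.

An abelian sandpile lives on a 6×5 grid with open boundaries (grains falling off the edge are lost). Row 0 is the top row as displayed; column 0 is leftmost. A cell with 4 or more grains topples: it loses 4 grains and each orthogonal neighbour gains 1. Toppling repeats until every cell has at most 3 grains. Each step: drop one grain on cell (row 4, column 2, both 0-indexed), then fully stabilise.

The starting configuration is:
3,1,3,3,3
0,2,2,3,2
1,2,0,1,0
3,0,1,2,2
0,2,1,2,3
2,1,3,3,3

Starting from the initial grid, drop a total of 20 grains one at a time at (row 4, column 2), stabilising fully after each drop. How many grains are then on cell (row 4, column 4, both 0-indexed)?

0

[0] 3,1,3,3,3
0,2,2,3,2
1,2,0,1,0
3,0,1,2,2
0,2,1,2,3
2,1,3,3,3
[1] 3,1,3,3,3
0,2,2,3,2
1,2,0,1,0
3,0,1,2,2
0,2,2,2,3
2,1,3,3,3
[2] 3,1,3,3,3
0,2,2,3,2
1,2,0,1,0
3,0,1,2,2
0,2,3,2,3
2,1,3,3,3
[3] 3,1,3,3,3
0,2,2,3,2
1,2,0,1,0
3,0,2,3,3
0,3,2,1,1
2,2,1,2,1
[4] 3,1,3,3,3
0,2,2,3,2
1,2,0,1,0
3,0,2,3,3
0,3,3,1,1
2,2,1,2,1
[5] 3,1,3,3,3
0,2,2,3,2
1,2,0,1,0
3,1,3,3,3
1,0,1,2,1
2,3,2,2,1
[6] 3,1,3,3,3
0,2,2,3,2
1,2,0,1,0
3,1,3,3,3
1,0,2,2,1
2,3,2,2,1
[7] 3,1,3,3,3
0,2,2,3,2
1,2,0,1,0
3,1,3,3,3
1,0,3,2,1
2,3,2,2,1
[8] 3,1,3,3,3
0,2,2,3,2
1,2,1,2,1
3,2,1,2,0
1,1,2,0,3
2,3,3,3,1
[9] 3,1,3,3,3
0,2,2,3,2
1,2,1,2,1
3,2,1,2,0
1,1,3,0,3
2,3,3,3,1
[10] 3,1,3,3,3
0,2,2,3,2
1,2,1,2,1
3,2,2,2,0
1,3,1,2,3
3,0,2,0,2
[11] 3,1,3,3,3
0,2,2,3,2
1,2,1,2,1
3,2,2,2,0
1,3,2,2,3
3,0,2,0,2
[12] 3,1,3,3,3
0,2,2,3,2
1,2,1,2,1
3,2,2,2,0
1,3,3,2,3
3,0,2,0,2
[13] 3,1,3,3,3
0,2,2,3,2
1,2,1,2,1
3,3,3,2,0
2,0,1,3,3
3,1,3,0,2
[14] 3,1,3,3,3
0,2,2,3,2
1,2,1,2,1
3,3,3,2,0
2,0,2,3,3
3,1,3,0,2
[15] 3,1,3,3,3
0,2,2,3,2
1,2,1,2,1
3,3,3,2,0
2,0,3,3,3
3,1,3,0,2
[16] 3,1,3,3,3
0,2,2,3,2
2,3,2,3,1
0,1,2,0,2
3,2,3,2,0
3,2,0,2,3
[17] 3,1,3,3,3
0,2,2,3,2
2,3,2,3,1
0,1,3,0,2
3,3,0,3,0
3,2,1,2,3
[18] 3,1,3,3,3
0,2,2,3,2
2,3,2,3,1
0,1,3,0,2
3,3,1,3,0
3,2,1,2,3
[19] 3,1,3,3,3
0,2,2,3,2
2,3,2,3,1
0,1,3,0,2
3,3,2,3,0
3,2,1,2,3
[20] 3,1,3,3,3
0,2,2,3,2
2,3,2,3,1
0,1,3,0,2
3,3,3,3,0
3,2,1,2,3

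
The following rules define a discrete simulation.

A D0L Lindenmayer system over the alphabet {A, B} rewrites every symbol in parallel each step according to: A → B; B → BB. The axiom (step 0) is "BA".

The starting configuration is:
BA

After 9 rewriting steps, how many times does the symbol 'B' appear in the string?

gen 0: BA
gen 1: BBB
gen 2: BBBBBB
gen 3: BBBBBBBBBBBB
gen 4: BBBBBBBBBBBBBBBBBBBBBBBB
gen 5: BBBBBBBBBBBBBBBBBBBBBBBBBBBBBBBBBBBBBBBBBBBBBBBB
gen 6: BBBBBBBBBBBBBBBBBBBBBBBBBBBBBBBBBBBBBBBBBBBBBBBBBBBBBBBBBBBBBBBBBBBBBBBBBBBBBBBBBBBBBBBBBBBBBBBB
gen 7: BBBBBBBBBBBBBBBBBBBBBBBBBBBBBBBBBBBBBBBBBBBBBBBBBBBBBBBBBB…BBBBBBBBBBBBBBBBBBBBBBBBBBBBBBBBBBBBBBBBBBBBBBBBBBBBBBBBBB  (len 192)
gen 8: BBBBBBBBBBBBBBBBBBBBBBBBBBBBBBBBBBBBBBBBBBBBBBBBBBBBBBBBBB…BBBBBBBBBBBBBBBBBBBBBBBBBBBBBBBBBBBBBBBBBBBBBBBBBBBBBBBBBB  (len 384)
gen 9: BBBBBBBBBBBBBBBBBBBBBBBBBBBBBBBBBBBBBBBBBBBBBBBBBBBBBBBBBB…BBBBBBBBBBBBBBBBBBBBBBBBBBBBBBBBBBBBBBBBBBBBBBBBBBBBBBBBBB  (len 768)

768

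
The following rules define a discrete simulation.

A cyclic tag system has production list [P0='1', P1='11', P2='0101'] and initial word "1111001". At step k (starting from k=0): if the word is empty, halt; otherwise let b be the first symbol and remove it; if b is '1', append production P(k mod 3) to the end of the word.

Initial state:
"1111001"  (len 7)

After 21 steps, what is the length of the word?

0) "1111001"  (len 7)
1) "1110011"  (len 7)
2) "11001111"  (len 8)
3) "10011110101"  (len 11)
4) "00111101011"  (len 11)
5) "0111101011"  (len 10)
6) "111101011"  (len 9)
7) "111010111"  (len 9)
8) "1101011111"  (len 10)
9) "1010111110101"  (len 13)
10) "0101111101011"  (len 13)
11) "101111101011"  (len 12)
12) "011111010110101"  (len 15)
13) "11111010110101"  (len 14)
14) "111101011010111"  (len 15)
15) "111010110101110101"  (len 18)
16) "110101101011101011"  (len 18)
17) "1010110101110101111"  (len 19)
18) "0101101011101011110101"  (len 22)
19) "101101011101011110101"  (len 21)
20) "0110101110101111010111"  (len 22)
21) "110101110101111010111"  (len 21)

21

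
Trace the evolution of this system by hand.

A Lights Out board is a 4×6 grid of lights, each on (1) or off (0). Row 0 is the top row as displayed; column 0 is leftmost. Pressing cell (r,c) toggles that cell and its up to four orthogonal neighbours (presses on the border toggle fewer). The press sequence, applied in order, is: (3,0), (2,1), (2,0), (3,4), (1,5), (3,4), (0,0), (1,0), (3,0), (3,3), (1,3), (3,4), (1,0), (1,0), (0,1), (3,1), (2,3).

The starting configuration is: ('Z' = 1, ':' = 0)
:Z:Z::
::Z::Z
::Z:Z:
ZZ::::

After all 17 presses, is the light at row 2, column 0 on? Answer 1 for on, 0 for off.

1

k=0  :Z:Z::
::Z::Z
::Z:Z:
ZZ::::
k=1  :Z:Z::
::Z::Z
Z:Z:Z:
::::::
k=2  :Z:Z::
:ZZ::Z
:Z::Z:
:Z::::
k=3  :Z:Z::
ZZZ::Z
Z:::Z:
ZZ::::
k=4  :Z:Z::
ZZZ::Z
Z:::::
ZZ:ZZZ
k=5  :Z:Z:Z
ZZZ:Z:
Z::::Z
ZZ:ZZZ
k=6  :Z:Z:Z
ZZZ:Z:
Z:::ZZ
ZZ::::
k=7  Z::Z:Z
:ZZ:Z:
Z:::ZZ
ZZ::::
k=8  :::Z:Z
Z:Z:Z:
::::ZZ
ZZ::::
k=9  :::Z:Z
Z:Z:Z:
Z:::ZZ
::::::
k=10  :::Z:Z
Z:Z:Z:
Z::ZZZ
::ZZZ:
k=11  :::::Z
Z::Z::
Z:::ZZ
::ZZZ:
k=12  :::::Z
Z::Z::
Z::::Z
::Z::Z
k=13  Z::::Z
:Z:Z::
:::::Z
::Z::Z
k=14  :::::Z
Z::Z::
Z::::Z
::Z::Z
k=15  ZZZ::Z
ZZ:Z::
Z::::Z
::Z::Z
k=16  ZZZ::Z
ZZ:Z::
ZZ:::Z
ZZ:::Z
k=17  ZZZ::Z
ZZ::::
ZZZZZZ
ZZ:Z:Z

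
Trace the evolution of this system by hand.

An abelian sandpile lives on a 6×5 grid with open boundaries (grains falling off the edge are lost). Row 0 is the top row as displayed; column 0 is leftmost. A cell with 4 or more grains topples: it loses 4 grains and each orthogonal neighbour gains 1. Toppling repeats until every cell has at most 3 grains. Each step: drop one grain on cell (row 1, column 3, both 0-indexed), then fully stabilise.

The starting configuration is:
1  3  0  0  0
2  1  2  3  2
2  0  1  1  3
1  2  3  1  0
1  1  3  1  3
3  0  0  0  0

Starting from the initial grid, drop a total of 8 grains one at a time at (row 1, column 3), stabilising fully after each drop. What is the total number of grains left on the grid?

t=0: 1  3  0  0  0
2  1  2  3  2
2  0  1  1  3
1  2  3  1  0
1  1  3  1  3
3  0  0  0  0
t=1: 1  3  0  1  0
2  1  3  0  3
2  0  1  2  3
1  2  3  1  0
1  1  3  1  3
3  0  0  0  0
t=2: 1  3  0  1  0
2  1  3  1  3
2  0  1  2  3
1  2  3  1  0
1  1  3  1  3
3  0  0  0  0
t=3: 1  3  0  1  0
2  1  3  2  3
2  0  1  2  3
1  2  3  1  0
1  1  3  1  3
3  0  0  0  0
t=4: 1  3  0  1  0
2  1  3  3  3
2  0  1  2  3
1  2  3  1  0
1  1  3  1  3
3  0  0  0  0
t=5: 1  3  1  2  1
2  2  0  3  1
2  0  3  0  1
1  2  3  2  1
1  1  3  1  3
3  0  0  0  0
t=6: 1  3  1  3  1
2  2  1  0  2
2  0  3  1  1
1  2  3  2  1
1  1  3  1  3
3  0  0  0  0
t=7: 1  3  1  3  1
2  2  1  1  2
2  0  3  1  1
1  2  3  2  1
1  1  3  1  3
3  0  0  0  0
t=8: 1  3  1  3  1
2  2  1  2  2
2  0  3  1  1
1  2  3  2  1
1  1  3  1  3
3  0  0  0  0

46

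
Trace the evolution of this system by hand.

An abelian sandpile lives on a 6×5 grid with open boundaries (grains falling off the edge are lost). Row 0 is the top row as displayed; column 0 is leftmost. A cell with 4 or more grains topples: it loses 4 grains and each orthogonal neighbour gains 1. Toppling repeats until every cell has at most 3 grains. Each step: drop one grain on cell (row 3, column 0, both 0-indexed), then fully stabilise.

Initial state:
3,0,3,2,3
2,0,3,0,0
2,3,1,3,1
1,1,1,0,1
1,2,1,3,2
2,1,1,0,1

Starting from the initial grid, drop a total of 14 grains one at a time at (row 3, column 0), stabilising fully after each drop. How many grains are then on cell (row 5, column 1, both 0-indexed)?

[0] 3,0,3,2,3
2,0,3,0,0
2,3,1,3,1
1,1,1,0,1
1,2,1,3,2
2,1,1,0,1
[1] 3,0,3,2,3
2,0,3,0,0
2,3,1,3,1
2,1,1,0,1
1,2,1,3,2
2,1,1,0,1
[2] 3,0,3,2,3
2,0,3,0,0
2,3,1,3,1
3,1,1,0,1
1,2,1,3,2
2,1,1,0,1
[3] 3,0,3,2,3
2,0,3,0,0
3,3,1,3,1
0,2,1,0,1
2,2,1,3,2
2,1,1,0,1
[4] 3,0,3,2,3
2,0,3,0,0
3,3,1,3,1
1,2,1,0,1
2,2,1,3,2
2,1,1,0,1
[5] 3,0,3,2,3
2,0,3,0,0
3,3,1,3,1
2,2,1,0,1
2,2,1,3,2
2,1,1,0,1
[6] 3,0,3,2,3
2,0,3,0,0
3,3,1,3,1
3,2,1,0,1
2,2,1,3,2
2,1,1,0,1
[7] 3,0,3,2,3
3,1,3,0,0
1,1,2,3,1
2,0,2,0,1
3,3,1,3,2
2,1,1,0,1
[8] 3,0,3,2,3
3,1,3,0,0
1,1,2,3,1
3,0,2,0,1
3,3,1,3,2
2,1,1,0,1
[9] 3,0,3,2,3
3,1,3,0,0
2,1,2,3,1
1,2,2,0,1
1,0,2,3,2
3,2,1,0,1
[10] 3,0,3,2,3
3,1,3,0,0
2,1,2,3,1
2,2,2,0,1
1,0,2,3,2
3,2,1,0,1
[11] 3,0,3,2,3
3,1,3,0,0
2,1,2,3,1
3,2,2,0,1
1,0,2,3,2
3,2,1,0,1
[12] 3,0,3,2,3
3,1,3,0,0
3,1,2,3,1
0,3,2,0,1
2,0,2,3,2
3,2,1,0,1
[13] 3,0,3,2,3
3,1,3,0,0
3,1,2,3,1
1,3,2,0,1
2,0,2,3,2
3,2,1,0,1
[14] 3,0,3,2,3
3,1,3,0,0
3,1,2,3,1
2,3,2,0,1
2,0,2,3,2
3,2,1,0,1

2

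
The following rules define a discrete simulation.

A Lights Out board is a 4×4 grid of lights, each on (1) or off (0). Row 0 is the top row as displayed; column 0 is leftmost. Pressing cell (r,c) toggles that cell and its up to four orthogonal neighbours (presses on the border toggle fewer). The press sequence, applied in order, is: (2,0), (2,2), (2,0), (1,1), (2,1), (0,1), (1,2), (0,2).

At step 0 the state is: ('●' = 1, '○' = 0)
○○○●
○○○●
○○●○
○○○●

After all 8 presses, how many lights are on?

k=0  ○○○●
○○○●
○○●○
○○○●
k=1  ○○○●
●○○●
●●●○
●○○●
k=2  ○○○●
●○●●
●○○●
●○●●
k=3  ○○○●
○○●●
○●○●
○○●●
k=4  ○●○●
●●○●
○○○●
○○●●
k=5  ○●○●
●○○●
●●●●
○●●●
k=6  ●○●●
●●○●
●●●●
○●●●
k=7  ●○○●
●○●○
●●○●
○●●●
k=8  ●●●○
●○○○
●●○●
○●●●

10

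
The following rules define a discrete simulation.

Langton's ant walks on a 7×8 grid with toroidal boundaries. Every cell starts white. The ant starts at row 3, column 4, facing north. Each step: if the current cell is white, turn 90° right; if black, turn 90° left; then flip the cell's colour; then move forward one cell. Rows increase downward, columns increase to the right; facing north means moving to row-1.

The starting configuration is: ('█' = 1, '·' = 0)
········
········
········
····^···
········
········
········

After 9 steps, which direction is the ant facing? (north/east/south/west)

west

[0] ········
········
········
····^···
········
········
········
[1] ········
········
········
····█>··
········
········
········
[2] ········
········
········
····██··
·····v··
········
········
[3] ········
········
········
····██··
····<█··
········
········
[4] ········
········
········
····^█··
····██··
········
········
[5] ········
········
········
···<·█··
····██··
········
········
[6] ········
········
···^····
···█·█··
····██··
········
········
[7] ········
········
···█>···
···█·█··
····██··
········
········
[8] ········
········
···██···
···█v█··
····██··
········
········
[9] ········
········
···██···
···<██··
····██··
········
········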